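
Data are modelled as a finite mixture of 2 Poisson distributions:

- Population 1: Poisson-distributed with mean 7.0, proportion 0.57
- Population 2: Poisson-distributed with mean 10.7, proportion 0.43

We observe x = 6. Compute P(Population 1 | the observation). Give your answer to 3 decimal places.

0.808

Apply Bayes' rule: the posterior for each component is proportional to its prior times its likelihood at x.
Evaluate each component's likelihood at the observed value:
  f_1 = 0.149003
  f_2 = 0.0469915
Weight by the priors:
  P(Z=1)·f_1 = 0.57 × 0.149003 = 0.0849316
  P(Z=2)·f_2 = 0.43 × 0.0469915 = 0.0202063
Marginal: 0.0849316 + 0.0202063 = 0.105138
P(Population 1 | 6) = 0.0849316 / 0.105138 ≈ 0.808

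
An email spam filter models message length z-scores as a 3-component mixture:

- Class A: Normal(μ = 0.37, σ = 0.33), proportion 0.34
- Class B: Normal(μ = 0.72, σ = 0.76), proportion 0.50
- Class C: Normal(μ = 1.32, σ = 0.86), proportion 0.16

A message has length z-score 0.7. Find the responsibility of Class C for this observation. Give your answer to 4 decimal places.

0.1006

P(component k | x) = π_k·f_k(x) / marginal(x), where marginal(x) = Σ_j π_j·f_j(x).
Component likelihoods at x = 0.7:
  L_A = 0.733245
  L_B = 0.524742
  L_C = 0.357727
Multiply by the mixture weights:
  π_A·L_A = 0.34 × 0.733245 = 0.249303
  π_B·L_B = 0.50 × 0.524742 = 0.262371
  π_C·L_C = 0.16 × 0.357727 = 0.0572363
Sum: 0.249303 + 0.262371 + 0.0572363 = 0.568911
P(Class C | x) ≈ 0.1006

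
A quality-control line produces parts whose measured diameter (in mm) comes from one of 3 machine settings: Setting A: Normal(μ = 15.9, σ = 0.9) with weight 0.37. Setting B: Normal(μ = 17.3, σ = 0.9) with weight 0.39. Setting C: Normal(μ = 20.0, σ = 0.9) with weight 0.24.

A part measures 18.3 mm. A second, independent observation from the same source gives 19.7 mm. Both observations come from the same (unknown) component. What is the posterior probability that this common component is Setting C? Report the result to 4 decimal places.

P(component k | x) = π_k·f_k(x) / marginal(x), where marginal(x) = Σ_j π_j·f_j(x).
Since both observations come from the same component, the likelihood for component k is f_k(x₁)·f_k(x₂).
  L_A = [0.0126622] × [5.96415e-05] = 7.55193e-07
  L_B = [0.239103] × [0.0126622] = 0.00302757
  L_C = [0.0744574] × [0.419315] = 0.0312211
Weight by the priors:
  π_A·L_A = 0.37 × 7.55193e-07 = 2.79422e-07
  π_B·L_B = 0.39 × 0.00302757 = 0.00118075
  π_C·L_C = 0.24 × 0.0312211 = 0.00749306
Evidence: 2.79422e-07 + 0.00118075 + 0.00749306 = 0.00867409
P(Setting C | x) = 0.00749306 / 0.00867409 ≈ 0.8638

0.8638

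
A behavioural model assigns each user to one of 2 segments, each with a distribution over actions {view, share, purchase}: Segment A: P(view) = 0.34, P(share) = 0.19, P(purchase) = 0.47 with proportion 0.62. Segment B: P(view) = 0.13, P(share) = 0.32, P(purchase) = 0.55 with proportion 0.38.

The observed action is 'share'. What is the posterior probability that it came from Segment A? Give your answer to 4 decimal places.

0.4921

By Bayes' theorem, P(k | x) = w_k f_k(x) / Σ_j w_j f_j(x).
Evaluate each component's likelihood at the observed value:
  p_A = P(share | comp) = 0.19
  p_B = P(share | comp) = 0.32
Multiply by the mixture weights:
  w_A·p_A = 0.62 × 0.19 = 0.1178
  w_B·p_B = 0.38 × 0.32 = 0.1216
Marginal: 0.1178 + 0.1216 = 0.2394
So the posterior for Segment A is 0.1178 / 0.2394 ≈ 0.4921.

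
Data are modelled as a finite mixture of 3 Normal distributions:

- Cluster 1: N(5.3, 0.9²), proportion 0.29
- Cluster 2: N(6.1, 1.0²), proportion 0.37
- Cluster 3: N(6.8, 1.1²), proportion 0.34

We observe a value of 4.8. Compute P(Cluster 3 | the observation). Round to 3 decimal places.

0.120

P(component k | x) = P(Z=k)·f_k(x) / marginal(x), where marginal(x) = Σ_j P(Z=j)·f_j(x).
Component likelihoods at x = 4.8:
  f_1 = (1/(0.9·√(2π)))·exp(−(4.8−5.3)²/(2·0.9²)) = 0.443269·exp(-0.15432) = 0.37988
  f_2 = (1/(1.0·√(2π)))·exp(−(4.8−6.1)²/(2·1.0²)) = 0.398942·exp(-0.84500) = 0.171369
  f_3 = (1/(1.1·√(2π)))·exp(−(4.8−6.8)²/(2·1.1²)) = 0.362675·exp(-1.65289) = 0.0694505
Weight by the priors:
  P(Z=1)·f_1 = 0.29 × 0.37988 = 0.110165
  P(Z=2)·f_2 = 0.37 × 0.171369 = 0.0634064
  P(Z=3)·f_3 = 0.34 × 0.0694505 = 0.0236132
Evidence: 0.110165 + 0.0634064 + 0.0236132 = 0.197185
P(Cluster 3 | x) = 0.0236132 / 0.197185 ≈ 0.120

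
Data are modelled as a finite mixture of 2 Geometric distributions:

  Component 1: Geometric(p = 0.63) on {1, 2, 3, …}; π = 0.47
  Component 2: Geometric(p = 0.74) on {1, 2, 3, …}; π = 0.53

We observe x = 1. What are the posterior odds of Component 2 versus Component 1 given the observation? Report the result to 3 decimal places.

1.325

Only the two components matter; the odds are (P(Z=i) f_i(x)) / (P(Z=j) f_j(x)).
Evaluate each component's likelihood at the observed value:
  f_1 = 0.63·(1−0.63)^0 = 0.63·1 = 0.63
  f_2 = 0.74·(1−0.74)^0 = 0.74·1 = 0.74
0.3922 / 0.2961 ≈ 1.325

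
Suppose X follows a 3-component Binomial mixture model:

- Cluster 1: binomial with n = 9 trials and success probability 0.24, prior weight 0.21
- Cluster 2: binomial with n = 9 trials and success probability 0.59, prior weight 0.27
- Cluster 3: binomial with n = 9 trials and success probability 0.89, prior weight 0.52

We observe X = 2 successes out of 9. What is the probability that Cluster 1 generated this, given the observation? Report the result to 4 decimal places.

By Bayes' theorem, P(k | x) = π_k f_k(x) / Σ_j π_j f_j(x).
Evaluate each component's likelihood at the observed value:
  L_1 = C(9,2)·0.24^2·0.76^7 = 36·0.0576·0.146452 = 0.303683
  L_2 = C(9,2)·0.59^2·0.41^7 = 36·0.3481·0.00194754 = 0.0244058
  L_3 = C(9,2)·0.89^2·0.11^7 = 36·0.7921·1.94872e-07 = 5.55688e-06
Prior × likelihood for each component:
  π_1·L_1 = 0.21 × 0.303683 = 0.0637734
  π_2·L_2 = 0.27 × 0.0244058 = 0.00658957
  π_3·L_3 = 0.52 × 5.55688e-06 = 2.88958e-06
Normaliser: 0.0637734 + 0.00658957 + 2.88958e-06 = 0.0703658
Responsibility of Cluster 1: 0.0637734 / 0.0703658 ≈ 0.9063

0.9063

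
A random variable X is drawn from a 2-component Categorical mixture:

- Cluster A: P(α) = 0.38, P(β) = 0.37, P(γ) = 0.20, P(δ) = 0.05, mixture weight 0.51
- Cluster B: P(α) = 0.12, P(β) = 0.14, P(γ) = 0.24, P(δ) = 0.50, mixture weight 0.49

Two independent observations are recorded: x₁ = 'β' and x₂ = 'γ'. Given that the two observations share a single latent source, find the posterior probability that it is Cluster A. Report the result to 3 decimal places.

0.696

The responsibility of component k is P(Z=k) f_k(x) divided by Σ_j P(Z=j) f_j(x).
Since both observations come from the same component, the likelihood for component k is f_k(x₁)·f_k(x₂).
  f_A = [0.37] × [0.2] = 0.074
  f_B = [0.14] × [0.24] = 0.0336
Prior × likelihood for each component:
  P(Z=A)·f_A = 0.51 × 0.074 = 0.03774
  P(Z=B)·f_B = 0.49 × 0.0336 = 0.016464
Denominator: 0.03774 + 0.016464 = 0.054204
P(Cluster A | x) ≈ 0.696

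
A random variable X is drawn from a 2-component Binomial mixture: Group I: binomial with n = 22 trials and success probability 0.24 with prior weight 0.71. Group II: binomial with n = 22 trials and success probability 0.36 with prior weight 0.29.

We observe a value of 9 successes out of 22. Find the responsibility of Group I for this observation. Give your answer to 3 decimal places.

0.373

Apply Bayes' rule: the posterior for each component is proportional to its prior times its likelihood at x.
Evaluate each component's likelihood at the observed value:
  f_I = C(22,9)·0.24^9·0.76^13 = 497420·2.64181e-06·0.0282213 = 0.0370852
  f_II = C(22,9)·0.36^9·0.64^13 = 497420·0.00010156·0.00302231 = 0.152681
Weight by the priors:
  π_I·f_I = 0.71 × 0.0370852 = 0.0263305
  π_II·f_II = 0.29 × 0.152681 = 0.0442775
Denominator: 0.0263305 + 0.0442775 = 0.0706081
P(Group I | the observation) = 0.0263305 / 0.0706081 ≈ 0.373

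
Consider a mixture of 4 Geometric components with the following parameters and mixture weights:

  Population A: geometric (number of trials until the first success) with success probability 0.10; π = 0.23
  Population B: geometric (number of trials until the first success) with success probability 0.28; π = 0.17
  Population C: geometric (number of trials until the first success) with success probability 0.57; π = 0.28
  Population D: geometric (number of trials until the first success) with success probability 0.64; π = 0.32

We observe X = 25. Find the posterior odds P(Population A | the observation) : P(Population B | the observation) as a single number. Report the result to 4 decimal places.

102.3202

The posterior odds equal the prior odds times the likelihood ratio: (P(Z=i)/P(Z=j))·(f_i(x)/f_j(x)).
Evaluate each component's likelihood at the observed value:
  p_A = 0.00797664
  p_B = 0.000105472
  p_C = 9.1016e-10
  p_D = 1.43694e-11
0.00183463 / 1.79303e-05 ≈ 102.3202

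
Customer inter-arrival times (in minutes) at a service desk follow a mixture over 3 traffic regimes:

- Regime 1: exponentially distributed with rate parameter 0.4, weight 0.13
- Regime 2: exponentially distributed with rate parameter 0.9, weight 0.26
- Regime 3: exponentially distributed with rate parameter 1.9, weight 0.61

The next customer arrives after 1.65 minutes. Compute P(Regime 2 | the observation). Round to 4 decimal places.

Apply Bayes' rule: the posterior for each component is proportional to its prior times its likelihood at x.
Evaluate each component's likelihood at the observed value:
  p_1 = 0.206741
  p_2 = 0.203852
  p_3 = 0.0826495
Multiply by the mixture weights:
  π_1·p_1 = 0.13 × 0.206741 = 0.0268763
  π_2·p_2 = 0.26 × 0.203852 = 0.0530015
  π_3·p_3 = 0.61 × 0.0826495 = 0.0504162
Sum: 0.0268763 + 0.0530015 + 0.0504162 = 0.130294
Responsibility of Regime 2: 0.0530015 / 0.130294 ≈ 0.4068

0.4068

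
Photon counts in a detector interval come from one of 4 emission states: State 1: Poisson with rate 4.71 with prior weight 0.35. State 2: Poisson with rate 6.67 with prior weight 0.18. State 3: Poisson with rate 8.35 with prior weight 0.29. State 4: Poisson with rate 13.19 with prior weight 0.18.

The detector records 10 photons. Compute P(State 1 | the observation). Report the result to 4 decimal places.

0.0758

Apply Bayes' rule: the posterior for each component is proportional to its prior times its likelihood at x.
Evaluate each component's likelihood at the observed value:
  f_1 = 0.0133327
  f_2 = 0.0609188
  f_3 = 0.107335
  f_4 = 0.0820995
Prior × likelihood for each component:
  π_1·f_1 = 0.35 × 0.0133327 = 0.00466645
  π_2·f_2 = 0.18 × 0.0609188 = 0.0109654
  π_3·f_3 = 0.29 × 0.107335 = 0.0311273
  π_4·f_4 = 0.18 × 0.0820995 = 0.0147779
Normaliser: 0.00466645 + 0.0109654 + 0.0311273 + 0.0147779 = 0.061537
P(State 1 | the observation) = 0.00466645 / 0.061537 ≈ 0.0758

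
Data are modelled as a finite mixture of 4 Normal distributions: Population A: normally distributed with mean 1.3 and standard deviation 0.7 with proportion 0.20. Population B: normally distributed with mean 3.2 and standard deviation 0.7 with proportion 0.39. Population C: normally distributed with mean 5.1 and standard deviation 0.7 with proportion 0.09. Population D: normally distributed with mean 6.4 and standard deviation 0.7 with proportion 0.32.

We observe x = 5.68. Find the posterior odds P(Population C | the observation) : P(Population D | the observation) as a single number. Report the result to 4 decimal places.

0.3386

The posterior odds equal the prior odds times the likelihood ratio: (w_i/w_j)·(f_i(x)/f_j(x)).
Evaluate each component's likelihood at the observed value:
  f_A = 1.79514e-09
  f_B = 0.00107205
  f_C = 0.404328
  f_D = 0.335799
Odds = (0.09/0.32) × (0.404328/0.335799) = 0.28125 × 1.20408 ≈ 0.3386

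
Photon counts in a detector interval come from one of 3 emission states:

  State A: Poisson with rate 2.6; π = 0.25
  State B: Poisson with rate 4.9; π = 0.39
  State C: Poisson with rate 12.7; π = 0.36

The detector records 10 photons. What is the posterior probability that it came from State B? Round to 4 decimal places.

P(component k | x) = P(Z=k)·f_k(x) / marginal(x), where marginal(x) = Σ_j P(Z=j)·f_j(x).
Component likelihoods at x = 10 photons:
  p_A = e^(−2.6)·2.6^10/10! = 0.000288938
  p_B = e^(−4.9)·4.9^10/10! = 0.016374
  p_C = e^(−12.7)·12.7^10/10! = 0.0917771
Multiply by the mixture weights:
  P(Z=A)·p_A = 0.25 × 0.000288938 = 7.22345e-05
  P(Z=B)·p_B = 0.39 × 0.016374 = 0.00638586
  P(Z=C)·p_C = 0.36 × 0.0917771 = 0.0330398
Denominator: 7.22345e-05 + 0.00638586 + 0.0330398 = 0.0394978
Responsibility of State B: 0.00638586 / 0.0394978 ≈ 0.1617

0.1617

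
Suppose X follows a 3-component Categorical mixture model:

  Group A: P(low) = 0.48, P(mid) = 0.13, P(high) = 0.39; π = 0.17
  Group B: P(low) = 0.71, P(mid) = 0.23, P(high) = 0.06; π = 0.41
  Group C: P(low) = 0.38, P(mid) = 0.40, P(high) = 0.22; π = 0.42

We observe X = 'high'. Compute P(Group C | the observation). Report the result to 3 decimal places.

0.504

Posterior ∝ prior × likelihood, so P(k | x) ∝ w_k f_k(x); normalise over all components.
Component likelihoods at x = 'high':
  f_A = P(high | comp) = 0.39
  f_B = P(high | comp) = 0.06
  f_C = P(high | comp) = 0.22
Unnormalised posteriors:
  w_A·f_A = 0.17 × 0.39 = 0.0663
  w_B·f_B = 0.41 × 0.06 = 0.0246
  w_C·f_C = 0.42 × 0.22 = 0.0924
Denominator: 0.0663 + 0.0246 + 0.0924 = 0.1833
Responsibility of Group C: 0.0924 / 0.1833 ≈ 0.504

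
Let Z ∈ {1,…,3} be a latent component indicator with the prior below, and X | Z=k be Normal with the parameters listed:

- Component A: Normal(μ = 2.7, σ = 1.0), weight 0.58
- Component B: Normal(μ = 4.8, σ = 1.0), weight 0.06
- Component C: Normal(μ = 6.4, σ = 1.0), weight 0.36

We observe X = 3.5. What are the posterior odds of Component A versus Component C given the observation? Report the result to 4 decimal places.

The posterior odds equal the prior odds times the likelihood ratio: (w_i/w_j)·(f_i(x)/f_j(x)).
Component likelihoods at x = 3.5:
  L_A = (1/(1.0·√(2π)))·exp(−(3.5−2.7)²/(2·1.0²)) = 0.398942·exp(-0.32000) = 0.289692
  L_B = (1/(1.0·√(2π)))·exp(−(3.5−4.8)²/(2·1.0²)) = 0.398942·exp(-0.84500) = 0.171369
  L_C = (1/(1.0·√(2π)))·exp(−(3.5−6.4)²/(2·1.0²)) = 0.398942·exp(-4.20500) = 0.00595253
0.168021 / 0.00214291 ≈ 78.4079

78.4079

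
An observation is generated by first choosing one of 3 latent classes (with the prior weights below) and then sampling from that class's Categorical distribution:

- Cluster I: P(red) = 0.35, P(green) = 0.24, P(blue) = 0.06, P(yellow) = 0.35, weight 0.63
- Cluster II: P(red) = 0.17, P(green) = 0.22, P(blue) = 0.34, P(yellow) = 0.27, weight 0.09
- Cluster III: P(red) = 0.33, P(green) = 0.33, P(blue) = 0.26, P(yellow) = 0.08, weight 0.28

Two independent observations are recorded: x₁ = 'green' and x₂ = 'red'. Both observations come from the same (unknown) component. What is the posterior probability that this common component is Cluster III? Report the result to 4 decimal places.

0.3514

Apply Bayes' rule: the posterior for each component is proportional to its prior times its likelihood at x.
Since both observations come from the same component, the likelihood for component k is f_k(x₁)·f_k(x₂).
  p_I = [P(green | comp) = 0.24] × [0.35] = 0.084
  p_II = [P(green | comp) = 0.22] × [0.17] = 0.0374
  p_III = [P(green | comp) = 0.33] × [0.33] = 0.1089
Multiply by the mixture weights:
  π_I·p_I = 0.63 × 0.084 = 0.05292
  π_II·p_II = 0.09 × 0.0374 = 0.003366
  π_III·p_III = 0.28 × 0.1089 = 0.030492
Denominator: 0.05292 + 0.003366 + 0.030492 = 0.086778
Responsibility of Cluster III: 0.030492 / 0.086778 ≈ 0.3514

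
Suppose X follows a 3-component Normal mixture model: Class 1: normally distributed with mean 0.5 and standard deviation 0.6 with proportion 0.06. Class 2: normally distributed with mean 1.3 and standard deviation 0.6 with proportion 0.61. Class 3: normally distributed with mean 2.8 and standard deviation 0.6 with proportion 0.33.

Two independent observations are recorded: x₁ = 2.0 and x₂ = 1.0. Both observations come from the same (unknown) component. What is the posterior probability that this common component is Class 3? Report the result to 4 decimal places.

The responsibility of component k is π_k f_k(x) divided by Σ_j π_j f_j(x).
Since both observations come from the same component, the likelihood for component k is f_k(x₁)·f_k(x₂).
  p_1 = [(1/(0.6·√(2π)))·exp(−(2.0−0.5)²/(2·0.6²)) = 0.664904·exp(-3.12500) = 0.0292138] × [0.469853] = 0.0137262
  p_2 = [(1/(0.6·√(2π)))·exp(−(2.0−1.3)²/(2·0.6²)) = 0.664904·exp(-0.68056) = 0.336664] × [0.586776] = 0.197546
  p_3 = [(1/(0.6·√(2π)))·exp(−(2.0−2.8)²/(2·0.6²)) = 0.664904·exp(-0.88889) = 0.27335] × [0.00738641] = 0.00201908
Weight by the priors:
  π_1·p_1 = 0.06 × 0.0137262 = 0.000823573
  π_2·p_2 = 0.61 × 0.197546 = 0.120503
  π_3·p_3 = 0.33 × 0.00201908 = 0.000666295
Normaliser: 0.000823573 + 0.120503 + 0.000666295 = 0.121993
Responsibility of Class 3: 0.000666295 / 0.121993 ≈ 0.0055

0.0055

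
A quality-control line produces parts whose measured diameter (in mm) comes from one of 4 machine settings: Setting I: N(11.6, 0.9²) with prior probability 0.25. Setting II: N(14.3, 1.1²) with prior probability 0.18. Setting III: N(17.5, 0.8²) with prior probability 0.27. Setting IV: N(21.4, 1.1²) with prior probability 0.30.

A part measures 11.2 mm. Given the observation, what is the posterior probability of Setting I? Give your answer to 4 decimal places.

0.9879

P(component k | x) = P(Z=k)·f_k(x) / marginal(x), where marginal(x) = Σ_j P(Z=j)·f_j(x).
Evaluate each component's likelihood at the observed value:
  L_I = (1/(0.9·√(2π)))·exp(−(11.2−11.6)²/(2·0.9²)) = 0.443269·exp(-0.09877) = 0.401582
  L_II = (1/(1.1·√(2π)))·exp(−(11.2−14.3)²/(2·1.1²)) = 0.362675·exp(-3.97107) = 0.00683757
  L_III = (1/(0.8·√(2π)))·exp(−(11.2−17.5)²/(2·0.8²)) = 0.498678·exp(-31.00781) = 1.70333e-14
  L_IV = (1/(1.1·√(2π)))·exp(−(11.2−21.4)²/(2·1.1²)) = 0.362675·exp(-42.99174) = 7.73471e-20
Unnormalised posteriors:
  P(Z=I)·L_I = 0.25 × 0.401582 = 0.100396
  P(Z=II)·L_II = 0.18 × 0.00683757 = 0.00123076
  P(Z=III)·L_III = 0.27 × 1.70333e-14 = 4.59898e-15
  P(Z=IV)·L_IV = 0.30 × 7.73471e-20 = 2.32041e-20
Marginal: 0.100396 + 0.00123076 + 4.59898e-15 + 2.32041e-20 = 0.101626
P(Setting I | x) = 0.100396 / 0.101626 ≈ 0.9879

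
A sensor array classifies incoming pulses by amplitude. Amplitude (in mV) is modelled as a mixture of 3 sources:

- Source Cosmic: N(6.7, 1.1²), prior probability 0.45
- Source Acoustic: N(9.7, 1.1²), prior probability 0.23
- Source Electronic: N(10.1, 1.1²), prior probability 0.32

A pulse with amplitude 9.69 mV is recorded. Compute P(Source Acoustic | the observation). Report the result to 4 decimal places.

0.4261

By Bayes' theorem, P(k | x) = P(Z=k) f_k(x) / Σ_j P(Z=j) f_j(x).
Normal densities:
  L_Cosmic = (1/(1.1·√(2π)))·exp(−(9.69−6.7)²/(2·1.1²)) = 0.362675·exp(-3.69426) = 0.00901825
  L_Acoustic = (1/(1.1·√(2π)))·exp(−(9.69−9.7)²/(2·1.1²)) = 0.362675·exp(-0.00004) = 0.36266
  L_Electronic = (1/(1.1·√(2π)))·exp(−(9.69−10.1)²/(2·1.1²)) = 0.362675·exp(-0.06946) = 0.338337
Prior × likelihood for each component:
  P(Z=Cosmic)·L_Cosmic = 0.45 × 0.00901825 = 0.00405821
  P(Z=Acoustic)·L_Acoustic = 0.23 × 0.36266 = 0.0834118
  P(Z=Electronic)·L_Electronic = 0.32 × 0.338337 = 0.108268
Evidence: 0.00405821 + 0.0834118 + 0.108268 = 0.195738
So the posterior for Source Acoustic is 0.0834118 / 0.195738 ≈ 0.4261.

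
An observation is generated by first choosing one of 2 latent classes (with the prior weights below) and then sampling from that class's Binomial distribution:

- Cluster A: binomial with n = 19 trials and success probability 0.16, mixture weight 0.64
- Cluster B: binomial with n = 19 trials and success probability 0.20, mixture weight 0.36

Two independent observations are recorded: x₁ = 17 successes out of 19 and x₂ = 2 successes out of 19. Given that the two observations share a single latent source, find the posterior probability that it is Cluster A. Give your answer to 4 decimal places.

0.0608

Apply Bayes' rule: the posterior for each component is proportional to its prior times its likelihood at x.
Since both observations come from the same component, the likelihood for component k is f_k(x₁)·f_k(x₂).
  p_A = [3.56118e-12] × [0.225935] = 8.04597e-13
  p_B = [1.43445e-10] × [0.154023] = 2.20939e-11
Weight by the priors:
  π_A·p_A = 0.64 × 8.04597e-13 = 5.14942e-13
  π_B·p_B = 0.36 × 2.20939e-11 = 7.95379e-12
Evidence: 5.14942e-13 + 7.95379e-12 = 8.46874e-12
Responsibility of Cluster A: 5.14942e-13 / 8.46874e-12 ≈ 0.0608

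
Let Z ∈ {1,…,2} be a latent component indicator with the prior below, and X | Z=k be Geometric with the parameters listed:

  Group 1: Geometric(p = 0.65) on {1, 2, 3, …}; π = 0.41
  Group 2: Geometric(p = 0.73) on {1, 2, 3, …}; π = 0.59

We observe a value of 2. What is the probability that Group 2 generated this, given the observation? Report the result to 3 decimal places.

0.555

The responsibility of component k is w_k f_k(x) divided by Σ_j w_j f_j(x).
Geometric probabilities:
  f_1 = 0.2275
  f_2 = 0.1971
Multiply by the mixture weights:
  w_1·f_1 = 0.41 × 0.2275 = 0.093275
  w_2·f_2 = 0.59 × 0.1971 = 0.116289
Sum: 0.093275 + 0.116289 = 0.209564
P(Group 2 | data) = 0.116289 / 0.209564 ≈ 0.555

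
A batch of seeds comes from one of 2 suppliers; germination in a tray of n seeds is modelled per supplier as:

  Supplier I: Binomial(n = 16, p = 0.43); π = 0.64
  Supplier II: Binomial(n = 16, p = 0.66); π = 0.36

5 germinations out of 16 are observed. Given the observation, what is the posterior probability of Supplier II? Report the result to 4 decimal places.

Posterior ∝ prior × likelihood, so P(k | x) ∝ π_k f_k(x); normalise over all components.
Component likelihoods at x = 5 germinations out of 16:
  f_I = 0.13251
  f_II = 0.00383946
Weight by the priors:
  π_I·f_I = 0.64 × 0.13251 = 0.0848063
  π_II·f_II = 0.36 × 0.00383946 = 0.00138221
Evidence: 0.0848063 + 0.00138221 = 0.0861885
So the posterior for Supplier II is 0.00138221 / 0.0861885 ≈ 0.0160.

0.0160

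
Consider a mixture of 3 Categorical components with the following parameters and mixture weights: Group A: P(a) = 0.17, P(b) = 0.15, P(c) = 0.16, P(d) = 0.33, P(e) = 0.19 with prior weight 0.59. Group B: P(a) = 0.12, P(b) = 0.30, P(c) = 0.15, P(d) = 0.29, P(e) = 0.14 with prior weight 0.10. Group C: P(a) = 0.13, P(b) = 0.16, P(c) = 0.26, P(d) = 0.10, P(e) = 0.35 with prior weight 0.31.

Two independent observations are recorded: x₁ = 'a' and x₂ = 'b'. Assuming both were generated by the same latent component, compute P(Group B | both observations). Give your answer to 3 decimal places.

0.143

By Bayes' theorem, P(k | x) = π_k f_k(x) / Σ_j π_j f_j(x).
Since both observations come from the same component, the likelihood for component k is f_k(x₁)·f_k(x₂).
  L_A = [P(a | comp) = 0.17] × [0.15] = 0.0255
  L_B = [P(a | comp) = 0.12] × [0.3] = 0.036
  L_C = [P(a | comp) = 0.13] × [0.16] = 0.0208
Weight by the priors:
  π_A·L_A = 0.59 × 0.0255 = 0.015045
  π_B·L_B = 0.10 × 0.036 = 0.0036
  π_C·L_C = 0.31 × 0.0208 = 0.006448
Denominator: 0.015045 + 0.0036 + 0.006448 = 0.025093
P(Group B | x) = 0.0036 / 0.025093 ≈ 0.143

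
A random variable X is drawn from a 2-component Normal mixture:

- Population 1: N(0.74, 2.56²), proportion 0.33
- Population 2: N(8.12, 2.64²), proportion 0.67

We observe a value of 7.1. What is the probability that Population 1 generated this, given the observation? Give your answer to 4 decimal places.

0.0244

By Bayes' theorem, P(k | x) = π_k f_k(x) / Σ_j π_j f_j(x).
Component likelihoods at x = 7.1:
  p_1 = 0.00711888
  p_2 = 0.140246
Prior × likelihood for each component:
  π_1·p_1 = 0.33 × 0.00711888 = 0.00234923
  π_2·p_2 = 0.67 × 0.140246 = 0.0939649
Evidence: 0.00234923 + 0.0939649 = 0.0963142
Responsibility of Population 1: 0.00234923 / 0.0963142 ≈ 0.0244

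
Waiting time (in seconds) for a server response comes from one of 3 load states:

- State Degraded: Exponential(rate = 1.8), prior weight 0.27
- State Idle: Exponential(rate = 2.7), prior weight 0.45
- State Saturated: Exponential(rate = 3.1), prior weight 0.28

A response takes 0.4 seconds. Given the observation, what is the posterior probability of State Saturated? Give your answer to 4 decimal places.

Posterior ∝ prior × likelihood, so P(k | x) ∝ w_k f_k(x); normalise over all components.
Exponential densities:
  p_Degraded = 1.8·e^(−1.8·0.4) = 1.8·e^(−0.7200) = 0.876154
  p_Idle = 2.7·e^(−2.7·0.4) = 2.7·e^(−1.0800) = 0.916908
  p_Saturated = 3.1·e^(−3.1·0.4) = 3.1·e^(−1.2400) = 0.897091
Prior × likelihood for each component:
  w_Degraded·p_Degraded = 0.27 × 0.876154 = 0.236562
  w_Idle·p_Idle = 0.45 × 0.916908 = 0.412609
  w_Saturated·p_Saturated = 0.28 × 0.897091 = 0.251186
Sum: 0.236562 + 0.412609 + 0.251186 = 0.900356
P(State Saturated | the observation) = 0.251186 / 0.900356 ≈ 0.2790

0.2790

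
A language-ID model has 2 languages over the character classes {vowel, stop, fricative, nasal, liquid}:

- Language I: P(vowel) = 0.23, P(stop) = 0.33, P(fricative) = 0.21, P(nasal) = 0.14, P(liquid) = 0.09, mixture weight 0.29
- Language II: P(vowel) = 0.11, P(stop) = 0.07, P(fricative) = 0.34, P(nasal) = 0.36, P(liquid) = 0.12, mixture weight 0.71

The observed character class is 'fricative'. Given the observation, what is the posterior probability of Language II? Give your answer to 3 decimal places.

Apply Bayes' rule: the posterior for each component is proportional to its prior times its likelihood at x.
Categorical probabilities:
  f_I = 0.21
  f_II = 0.34
Unnormalised posteriors:
  P(Z=I)·f_I = 0.29 × 0.21 = 0.0609
  P(Z=II)·f_II = 0.71 × 0.34 = 0.2414
Evidence: 0.0609 + 0.2414 = 0.3023
P(Language II | data) ≈ 0.799

0.799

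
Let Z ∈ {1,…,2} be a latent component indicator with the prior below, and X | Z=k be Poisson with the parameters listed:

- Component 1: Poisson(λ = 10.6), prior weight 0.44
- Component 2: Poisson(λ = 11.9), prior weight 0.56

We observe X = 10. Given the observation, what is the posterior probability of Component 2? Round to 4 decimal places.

By Bayes' theorem, P(k | x) = w_k f_k(x) / Σ_j w_j f_j(x).
Component likelihoods at x = 10:
  f_1 = e^(−10.6)·10.6^10/10! = 0.122963
  f_2 = e^(−11.9)·11.9^10/10! = 0.106562
Prior × likelihood for each component:
  w_1·f_1 = 0.44 × 0.122963 = 0.0541037
  w_2·f_2 = 0.56 × 0.106562 = 0.0596747
Sum: 0.0541037 + 0.0596747 = 0.113778
P(Component 2 | 10) ≈ 0.5245

0.5245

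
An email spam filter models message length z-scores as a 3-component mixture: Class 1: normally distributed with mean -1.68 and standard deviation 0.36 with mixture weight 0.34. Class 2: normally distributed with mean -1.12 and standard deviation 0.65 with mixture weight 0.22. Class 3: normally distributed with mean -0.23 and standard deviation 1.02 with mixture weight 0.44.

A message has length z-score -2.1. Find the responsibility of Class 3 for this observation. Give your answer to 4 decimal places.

P(component k | x) = P(Z=k)·f_k(x) / marginal(x), where marginal(x) = Σ_j P(Z=j)·f_j(x).
Evaluate each component's likelihood at the observed value:
  f_1 = 0.561107
  f_2 = 0.196966
  f_3 = 0.0728541
Multiply by the mixture weights:
  P(Z=1)·f_1 = 0.34 × 0.561107 = 0.190777
  P(Z=2)·f_2 = 0.22 × 0.196966 = 0.0433325
  P(Z=3)·f_3 = 0.44 × 0.0728541 = 0.0320558
Normaliser: 0.190777 + 0.0433325 + 0.0320558 = 0.266165
Responsibility of Class 3: 0.0320558 / 0.266165 ≈ 0.1204

0.1204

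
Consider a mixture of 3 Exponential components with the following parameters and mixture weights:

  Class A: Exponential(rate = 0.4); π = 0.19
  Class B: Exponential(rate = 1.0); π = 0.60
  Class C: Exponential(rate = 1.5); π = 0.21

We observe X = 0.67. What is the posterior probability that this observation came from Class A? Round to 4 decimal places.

0.1210

By Bayes' theorem, P(k | x) = π_k f_k(x) / Σ_j π_j f_j(x).
Evaluate each component's likelihood at the observed value:
  f_A = 0.305963
  f_B = 0.511709
  f_C = 0.549067
Prior × likelihood for each component:
  π_A·f_A = 0.19 × 0.305963 = 0.058133
  π_B·f_B = 0.60 × 0.511709 = 0.307025
  π_C·f_C = 0.21 × 0.549067 = 0.115304
Normaliser: 0.058133 + 0.307025 + 0.115304 = 0.480462
P(Class A | 0.67) = 0.058133 / 0.480462 ≈ 0.1210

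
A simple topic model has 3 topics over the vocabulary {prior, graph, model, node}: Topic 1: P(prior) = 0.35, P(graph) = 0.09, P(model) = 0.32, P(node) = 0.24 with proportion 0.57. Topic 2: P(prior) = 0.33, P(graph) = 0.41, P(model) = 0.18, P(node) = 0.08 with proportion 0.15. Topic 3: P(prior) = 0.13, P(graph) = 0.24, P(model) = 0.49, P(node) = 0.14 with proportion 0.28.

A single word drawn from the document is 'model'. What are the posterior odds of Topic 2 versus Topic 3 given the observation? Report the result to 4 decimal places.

The posterior odds equal the prior odds times the likelihood ratio: (w_i/w_j)·(f_i(x)/f_j(x)).
Categorical probabilities:
  L_1 = P(model | comp) = 0.32
  L_2 = P(model | comp) = 0.18
  L_3 = P(model | comp) = 0.49
0.027 / 0.1372 ≈ 0.1968

0.1968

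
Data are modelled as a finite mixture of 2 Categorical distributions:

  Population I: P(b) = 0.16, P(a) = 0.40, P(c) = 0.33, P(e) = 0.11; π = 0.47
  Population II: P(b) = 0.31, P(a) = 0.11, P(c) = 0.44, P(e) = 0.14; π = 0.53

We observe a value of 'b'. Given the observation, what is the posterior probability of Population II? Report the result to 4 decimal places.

Posterior ∝ prior × likelihood, so P(k | x) ∝ w_k f_k(x); normalise over all components.
Categorical probabilities:
  p_I = P(b | comp) = 0.16
  p_II = P(b | comp) = 0.31
Prior × likelihood for each component:
  w_I·p_I = 0.47 × 0.16 = 0.0752
  w_II·p_II = 0.53 × 0.31 = 0.1643
Denominator: 0.0752 + 0.1643 = 0.2395
P(Population II | 'b') = 0.1643 / 0.2395 ≈ 0.6860

0.6860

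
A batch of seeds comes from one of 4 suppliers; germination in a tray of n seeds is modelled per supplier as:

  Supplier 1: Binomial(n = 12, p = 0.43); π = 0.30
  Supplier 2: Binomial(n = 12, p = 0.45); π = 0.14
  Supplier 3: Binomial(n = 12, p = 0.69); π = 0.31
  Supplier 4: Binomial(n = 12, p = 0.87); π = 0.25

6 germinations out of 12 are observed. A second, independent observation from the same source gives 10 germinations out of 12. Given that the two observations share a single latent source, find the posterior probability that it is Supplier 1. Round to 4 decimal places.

P(component k | x) = π_k·f_k(x) / marginal(x), where marginal(x) = Σ_j π_j·f_j(x).
Since both observations come from the same component, the likelihood for component k is f_k(x₁)·f_k(x₂).
  f_1 = [0.200323] × [0.00463424] = 0.000928346
  f_2 = [0.212385] × [0.00679821] = 0.00144384
  f_3 = [0.0884987] × [0.155152] = 0.0137308
  f_4 = [0.00193396] × [0.277091] = 0.000535884
Weight by the priors:
  π_1·f_1 = 0.30 × 0.000928346 = 0.000278504
  π_2·f_2 = 0.14 × 0.00144384 = 0.000202137
  π_3·f_3 = 0.31 × 0.0137308 = 0.00425654
  π_4·f_4 = 0.25 × 0.000535884 = 0.000133971
Denominator: 0.000278504 + 0.000202137 + 0.00425654 + 0.000133971 = 0.00487115
P(Supplier 1 | x₁, x₂) ≈ 0.0572

0.0572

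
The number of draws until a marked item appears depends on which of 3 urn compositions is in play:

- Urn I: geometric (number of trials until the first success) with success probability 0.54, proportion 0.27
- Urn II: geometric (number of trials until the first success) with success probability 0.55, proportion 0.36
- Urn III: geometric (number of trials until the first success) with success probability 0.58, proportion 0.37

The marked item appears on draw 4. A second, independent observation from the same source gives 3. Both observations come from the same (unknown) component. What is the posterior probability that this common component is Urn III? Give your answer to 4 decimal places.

By Bayes' theorem, P(k | x) = π_k f_k(x) / Σ_j π_j f_j(x).
Since both observations come from the same component, the likelihood for component k is f_k(x₁)·f_k(x₂).
  f_I = [0.0525614] × [0.114264] = 0.00600588
  f_II = [0.0501187] × [0.111375] = 0.00558198
  f_III = [0.042971] × [0.102312] = 0.00439645
Prior × likelihood for each component:
  π_I·f_I = 0.27 × 0.00600588 = 0.00162159
  π_II·f_II = 0.36 × 0.00558198 = 0.00200951
  π_III·f_III = 0.37 × 0.00439645 = 0.00162669
Denominator: 0.00162159 + 0.00200951 + 0.00162669 = 0.00525779
So the posterior for Urn III is 0.00162669 / 0.00525779 ≈ 0.3094.

0.3094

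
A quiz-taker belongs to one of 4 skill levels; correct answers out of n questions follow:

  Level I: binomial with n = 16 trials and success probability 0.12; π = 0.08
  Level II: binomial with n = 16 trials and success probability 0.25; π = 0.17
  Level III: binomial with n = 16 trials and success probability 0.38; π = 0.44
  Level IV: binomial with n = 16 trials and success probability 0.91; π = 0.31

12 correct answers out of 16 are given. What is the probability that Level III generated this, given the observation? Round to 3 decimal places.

0.082

The responsibility of component k is π_k f_k(x) divided by Σ_j π_j f_j(x).
Component likelihoods at x = 12 correct answers out of 16:
  p_I = 9.73144e-09
  p_II = 3.43239e-05
  p_III = 0.00243804
  p_IV = 0.0385069
Prior × likelihood for each component:
  π_I·p_I = 0.08 × 9.73144e-09 = 7.78515e-10
  π_II·p_II = 0.17 × 3.43239e-05 = 5.83506e-06
  π_III·p_III = 0.44 × 0.00243804 = 0.00107274
  π_IV·p_IV = 0.31 × 0.0385069 = 0.0119371
Denominator: 7.78515e-10 + 5.83506e-06 + 0.00107274 + 0.0119371 = 0.0130157
P(Level III | 12 correct answers out of 16) ≈ 0.082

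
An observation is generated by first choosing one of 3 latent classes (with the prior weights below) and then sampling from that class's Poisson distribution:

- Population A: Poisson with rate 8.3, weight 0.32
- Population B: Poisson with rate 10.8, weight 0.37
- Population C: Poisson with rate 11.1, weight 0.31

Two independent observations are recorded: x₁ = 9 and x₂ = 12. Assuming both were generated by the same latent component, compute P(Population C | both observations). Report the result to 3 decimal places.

0.351

By Bayes' theorem, P(k | x) = π_k f_k(x) / Σ_j π_j f_j(x).
Since both observations come from the same component, the likelihood for component k is f_k(x₁)·f_k(x₂).
  L_A = [e^(−8.3)·8.3^9/9! = 0.128025] × [0.0554569] = 0.00709989
  L_B = [e^(−10.8)·10.8^9/9! = 0.112375] × [0.107243] = 0.0120514
  L_C = [e^(−11.1)·11.1^9/9! = 0.106531] × [0.110375] = 0.0117583
Weight by the priors:
  π_A·L_A = 0.32 × 0.00709989 = 0.00227196
  π_B·L_B = 0.37 × 0.0120514 = 0.00445902
  π_C·L_C = 0.31 × 0.0117583 = 0.00364508
Normaliser: 0.00227196 + 0.00445902 + 0.00364508 = 0.0103761
P(Population C | data) ≈ 0.351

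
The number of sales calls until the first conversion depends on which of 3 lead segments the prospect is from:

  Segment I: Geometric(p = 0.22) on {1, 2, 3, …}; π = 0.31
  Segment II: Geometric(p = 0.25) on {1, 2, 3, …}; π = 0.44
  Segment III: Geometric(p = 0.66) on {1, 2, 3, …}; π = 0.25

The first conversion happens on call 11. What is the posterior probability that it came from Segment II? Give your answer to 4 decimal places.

0.5213

Posterior ∝ prior × likelihood, so P(k | x) ∝ w_k f_k(x); normalise over all components.
Geometric probabilities:
  f_I = 0.0183387
  f_II = 0.0140784
  f_III = 1.36249e-05
Unnormalised posteriors:
  w_I·f_I = 0.31 × 0.0183387 = 0.005685
  w_II·f_II = 0.44 × 0.0140784 = 0.00619449
  w_III·f_III = 0.25 × 1.36249e-05 = 3.40622e-06
Sum: 0.005685 + 0.00619449 + 3.40622e-06 = 0.0118829
So the posterior for Segment II is 0.00619449 / 0.0118829 ≈ 0.5213.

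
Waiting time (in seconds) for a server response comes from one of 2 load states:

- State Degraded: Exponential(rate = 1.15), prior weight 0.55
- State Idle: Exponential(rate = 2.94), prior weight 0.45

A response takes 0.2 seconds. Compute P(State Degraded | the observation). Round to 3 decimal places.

0.406

By Bayes' theorem, P(k | x) = π_k f_k(x) / Σ_j π_j f_j(x).
Component likelihoods at x = 0.2 seconds:
  L_Degraded = 0.913714
  L_Idle = 1.63298
Weight by the priors:
  π_Degraded·L_Degraded = 0.55 × 0.913714 = 0.502543
  π_Idle·L_Idle = 0.45 × 1.63298 = 0.734843
Sum: 0.502543 + 0.734843 = 1.23739
P(State Degraded | 0.2 seconds) = 0.502543 / 1.23739 ≈ 0.406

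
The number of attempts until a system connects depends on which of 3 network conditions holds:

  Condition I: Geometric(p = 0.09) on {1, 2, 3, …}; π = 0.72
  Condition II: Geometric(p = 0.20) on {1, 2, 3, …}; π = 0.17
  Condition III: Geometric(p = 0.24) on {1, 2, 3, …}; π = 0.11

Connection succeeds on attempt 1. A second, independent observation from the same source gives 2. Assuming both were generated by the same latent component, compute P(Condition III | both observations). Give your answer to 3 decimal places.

0.309

The responsibility of component k is P(Z=k) f_k(x) divided by Σ_j P(Z=j) f_j(x).
Since both observations come from the same component, the likelihood for component k is f_k(x₁)·f_k(x₂).
  f_I = [0.09·(1−0.09)^0 = 0.09·1 = 0.09] × [0.0819] = 0.007371
  f_II = [0.20·(1−0.20)^0 = 0.20·1 = 0.2] × [0.16] = 0.032
  f_III = [0.24·(1−0.24)^0 = 0.24·1 = 0.24] × [0.1824] = 0.043776
Prior × likelihood for each component:
  P(Z=I)·f_I = 0.72 × 0.007371 = 0.00530712
  P(Z=II)·f_II = 0.17 × 0.032 = 0.00544
  P(Z=III)·f_III = 0.11 × 0.043776 = 0.00481536
Sum: 0.00530712 + 0.00544 + 0.00481536 = 0.0155625
Responsibility of Condition III: 0.00481536 / 0.0155625 ≈ 0.309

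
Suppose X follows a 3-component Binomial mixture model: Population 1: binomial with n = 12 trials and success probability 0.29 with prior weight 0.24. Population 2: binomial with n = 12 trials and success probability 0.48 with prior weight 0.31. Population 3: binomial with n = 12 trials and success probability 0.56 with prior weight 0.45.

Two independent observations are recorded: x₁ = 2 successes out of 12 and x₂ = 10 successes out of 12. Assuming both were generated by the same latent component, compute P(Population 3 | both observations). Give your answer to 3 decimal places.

The responsibility of component k is P(Z=k) f_k(x) divided by Σ_j P(Z=j) f_j(x).
Since both observations come from the same component, the likelihood for component k is f_k(x₁)·f_k(x₂).
  f_1 = [0.180686] × [0.000139972] = 2.52909e-05
  f_2 = [0.0219816] × [0.0115868] = 0.000254696
  f_3 = [0.0056292] × [0.0387552] = 0.000218161
Unnormalised posteriors:
  P(Z=1)·f_1 = 0.24 × 2.52909e-05 = 6.06981e-06
  P(Z=2)·f_2 = 0.31 × 0.000254696 = 7.89559e-05
  P(Z=3)·f_3 = 0.45 × 0.000218161 = 9.81723e-05
Denominator: 6.06981e-06 + 7.89559e-05 + 9.81723e-05 = 0.000183198
P(Population 3 | data) ≈ 0.536

0.536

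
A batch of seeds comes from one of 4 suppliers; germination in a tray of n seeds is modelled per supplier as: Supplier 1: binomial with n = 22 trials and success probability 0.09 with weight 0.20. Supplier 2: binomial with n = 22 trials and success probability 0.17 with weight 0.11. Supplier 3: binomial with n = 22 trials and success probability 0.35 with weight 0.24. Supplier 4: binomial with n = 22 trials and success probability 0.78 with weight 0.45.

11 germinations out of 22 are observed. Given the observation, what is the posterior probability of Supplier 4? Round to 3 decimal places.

Posterior ∝ prior × likelihood, so P(k | x) ∝ P(Z=k) f_k(x); normalise over all components.
Evaluate each component's likelihood at the observed value:
  p_1 = C(22,11)·0.09^11·0.91^11 = 705432·3.13811e-12·0.354369 = 7.84473e-07
  p_2 = C(22,11)·0.17^11·0.83^11 = 705432·3.42719e-09·0.128783 = 0.000311352
  p_3 = C(22,11)·0.35^11·0.65^11 = 705432·9.65492e-06·0.00875078 = 0.0596006
  p_4 = C(22,11)·0.78^11·0.22^11 = 705432·0.0650191·5.84318e-08 = 0.00268006
Unnormalised posteriors:
  P(Z=1)·p_1 = 0.20 × 7.84473e-07 = 1.56895e-07
  P(Z=2)·p_2 = 0.11 × 0.000311352 = 3.42488e-05
  P(Z=3)·p_3 = 0.24 × 0.0596006 = 0.0143041
  P(Z=4)·p_4 = 0.45 × 0.00268006 = 0.00120603
Evidence: 1.56895e-07 + 3.42488e-05 + 0.0143041 + 0.00120603 = 0.0155446
P(Supplier 4 | data) ≈ 0.078

0.078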